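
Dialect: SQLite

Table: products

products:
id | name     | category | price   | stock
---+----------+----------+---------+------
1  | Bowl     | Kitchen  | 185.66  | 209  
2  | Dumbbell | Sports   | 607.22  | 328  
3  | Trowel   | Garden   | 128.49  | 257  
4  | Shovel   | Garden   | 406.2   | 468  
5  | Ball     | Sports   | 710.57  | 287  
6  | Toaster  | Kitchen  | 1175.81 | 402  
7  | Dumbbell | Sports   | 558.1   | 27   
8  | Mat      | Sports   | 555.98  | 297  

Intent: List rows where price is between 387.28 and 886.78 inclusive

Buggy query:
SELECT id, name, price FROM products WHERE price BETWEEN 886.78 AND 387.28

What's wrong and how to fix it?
Bug: The bounds are reversed; BETWEEN a AND b requires a <= b to match anything

Fix: Write BETWEEN 387.28 AND 886.78

Corrected query:
SELECT id, name, price FROM products WHERE price BETWEEN 387.28 AND 886.78

Result:
id | name     | price 
---+----------+-------
2  | Dumbbell | 607.22
4  | Shovel   | 406.2 
5  | Ball     | 710.57
7  | Dumbbell | 558.1 
8  | Mat      | 555.98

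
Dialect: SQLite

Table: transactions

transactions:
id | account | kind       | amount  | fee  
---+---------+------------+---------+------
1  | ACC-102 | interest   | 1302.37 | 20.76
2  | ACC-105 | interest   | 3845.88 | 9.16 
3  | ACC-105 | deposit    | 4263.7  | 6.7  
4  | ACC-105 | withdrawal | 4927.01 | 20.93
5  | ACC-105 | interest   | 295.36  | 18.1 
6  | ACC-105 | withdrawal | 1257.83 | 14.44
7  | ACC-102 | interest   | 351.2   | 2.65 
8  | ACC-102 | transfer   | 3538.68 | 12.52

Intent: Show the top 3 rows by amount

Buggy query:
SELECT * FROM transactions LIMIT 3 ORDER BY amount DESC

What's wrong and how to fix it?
Bug: LIMIT must come after ORDER BY

Fix: Sort with ORDER BY, then apply LIMIT

Corrected query:
SELECT * FROM transactions ORDER BY amount DESC LIMIT 3

Result:
id | account | kind       | amount  | fee  
---+---------+------------+---------+------
4  | ACC-105 | withdrawal | 4927.01 | 20.93
3  | ACC-105 | deposit    | 4263.7  | 6.7  
2  | ACC-105 | interest   | 3845.88 | 9.16 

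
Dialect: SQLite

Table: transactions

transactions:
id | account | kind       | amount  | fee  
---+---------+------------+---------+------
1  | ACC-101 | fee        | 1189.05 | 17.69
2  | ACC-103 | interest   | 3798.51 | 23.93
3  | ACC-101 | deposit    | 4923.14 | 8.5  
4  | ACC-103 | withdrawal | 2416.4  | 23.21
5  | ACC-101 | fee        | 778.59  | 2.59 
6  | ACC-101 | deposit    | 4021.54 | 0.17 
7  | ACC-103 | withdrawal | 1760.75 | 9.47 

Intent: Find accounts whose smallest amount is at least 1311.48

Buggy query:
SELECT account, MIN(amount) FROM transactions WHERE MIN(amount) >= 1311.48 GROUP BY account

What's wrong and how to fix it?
Bug: MIN() in WHERE is a misuse of aggregate

Fix: Use HAVING for the per-group MIN condition

Corrected query:
SELECT account, MIN(amount) FROM transactions GROUP BY account HAVING MIN(amount) >= 1311.48

Result:
account | MIN(amount)
--------+------------
ACC-103 | 1760.75    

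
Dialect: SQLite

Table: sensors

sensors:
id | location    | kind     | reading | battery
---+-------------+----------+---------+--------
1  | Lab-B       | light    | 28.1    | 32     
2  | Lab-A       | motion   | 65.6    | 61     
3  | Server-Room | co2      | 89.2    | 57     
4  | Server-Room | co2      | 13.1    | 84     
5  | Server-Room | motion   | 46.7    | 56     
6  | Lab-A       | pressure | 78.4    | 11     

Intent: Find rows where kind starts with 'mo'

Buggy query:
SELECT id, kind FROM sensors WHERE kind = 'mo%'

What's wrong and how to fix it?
Bug: '=' compares the literal string including the % character; pattern matching needs LIKE

Fix: Replace '=' with LIKE so 'mo%' is treated as a pattern

Corrected query:
SELECT id, kind FROM sensors WHERE kind LIKE 'mo%'

Result:
id | kind  
---+-------
2  | motion
5  | motion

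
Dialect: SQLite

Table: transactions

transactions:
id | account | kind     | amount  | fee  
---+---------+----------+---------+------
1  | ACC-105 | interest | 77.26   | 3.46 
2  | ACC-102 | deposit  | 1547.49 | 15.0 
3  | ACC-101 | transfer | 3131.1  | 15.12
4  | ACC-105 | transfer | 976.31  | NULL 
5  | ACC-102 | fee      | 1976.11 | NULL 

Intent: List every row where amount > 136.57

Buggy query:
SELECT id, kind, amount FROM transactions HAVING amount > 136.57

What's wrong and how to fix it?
Bug: This is a non-aggregate query (no GROUP BY, no aggregates), so in SQLite the HAVING clause is invalid here; a row-level condition belongs in WHERE

Fix: Replace HAVING with WHERE since the condition applies to individual rows

Corrected query:
SELECT id, kind, amount FROM transactions WHERE amount > 136.57

Result:
id | kind     | amount 
---+----------+--------
2  | deposit  | 1547.49
3  | transfer | 3131.1 
4  | transfer | 976.31 
5  | fee      | 1976.11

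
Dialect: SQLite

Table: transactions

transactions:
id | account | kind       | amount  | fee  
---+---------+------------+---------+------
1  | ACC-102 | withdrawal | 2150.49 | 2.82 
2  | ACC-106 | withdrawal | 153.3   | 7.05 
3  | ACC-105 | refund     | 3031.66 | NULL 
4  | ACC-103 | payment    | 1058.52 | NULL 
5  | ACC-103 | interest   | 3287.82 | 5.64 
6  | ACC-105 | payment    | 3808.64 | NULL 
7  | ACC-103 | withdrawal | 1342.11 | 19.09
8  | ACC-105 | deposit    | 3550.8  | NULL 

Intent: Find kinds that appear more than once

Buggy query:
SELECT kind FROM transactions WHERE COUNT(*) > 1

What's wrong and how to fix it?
Bug: WHERE can't reference COUNT(*); aggregates are computed after WHERE

Fix: GROUP BY kind, then filter groups with HAVING COUNT(*) > 1

Corrected query:
SELECT kind FROM transactions GROUP BY kind HAVING COUNT(*) > 1

Result:
kind      
----------
payment   
withdrawal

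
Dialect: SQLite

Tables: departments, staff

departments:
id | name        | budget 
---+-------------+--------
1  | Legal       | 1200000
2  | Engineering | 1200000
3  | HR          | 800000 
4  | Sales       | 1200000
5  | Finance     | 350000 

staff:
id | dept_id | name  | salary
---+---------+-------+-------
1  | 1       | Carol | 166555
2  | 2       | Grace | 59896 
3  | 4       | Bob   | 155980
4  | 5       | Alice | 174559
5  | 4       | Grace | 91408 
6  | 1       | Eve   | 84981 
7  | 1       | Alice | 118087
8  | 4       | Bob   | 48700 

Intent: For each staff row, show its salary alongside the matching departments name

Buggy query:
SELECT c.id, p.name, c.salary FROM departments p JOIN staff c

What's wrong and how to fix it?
Bug: Missing join condition: each staff row is matched to all departments rows instead of just its own

Fix: Specify the join condition linking the foreign key to the parent id

Corrected query:
SELECT c.id, p.name, c.salary FROM departments p JOIN staff c ON c.dept_id = p.id

Result:
id | name        | salary
---+-------------+-------
1  | Legal       | 166555
2  | Engineering | 59896 
3  | Sales       | 155980
4  | Finance     | 174559
5  | Sales       | 91408 
6  | Legal       | 84981 
7  | Legal       | 118087
8  | Sales       | 48700 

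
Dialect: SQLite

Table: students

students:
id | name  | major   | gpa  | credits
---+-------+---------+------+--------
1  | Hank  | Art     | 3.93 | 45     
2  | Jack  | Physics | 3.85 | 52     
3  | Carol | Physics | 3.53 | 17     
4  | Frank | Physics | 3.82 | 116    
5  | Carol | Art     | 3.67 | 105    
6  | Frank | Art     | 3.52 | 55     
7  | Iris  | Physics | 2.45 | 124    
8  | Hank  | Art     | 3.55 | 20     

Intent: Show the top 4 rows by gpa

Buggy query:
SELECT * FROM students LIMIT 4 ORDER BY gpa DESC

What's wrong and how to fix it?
Bug: ORDER BY cannot follow LIMIT; LIMIT is the final clause

Fix: Swap the clauses: ORDER BY first, then LIMIT

Corrected query:
SELECT * FROM students ORDER BY gpa DESC LIMIT 4

Result:
id | name  | major   | gpa  | credits
---+-------+---------+------+--------
1  | Hank  | Art     | 3.93 | 45     
2  | Jack  | Physics | 3.85 | 52     
4  | Frank | Physics | 3.82 | 116    
5  | Carol | Art     | 3.67 | 105    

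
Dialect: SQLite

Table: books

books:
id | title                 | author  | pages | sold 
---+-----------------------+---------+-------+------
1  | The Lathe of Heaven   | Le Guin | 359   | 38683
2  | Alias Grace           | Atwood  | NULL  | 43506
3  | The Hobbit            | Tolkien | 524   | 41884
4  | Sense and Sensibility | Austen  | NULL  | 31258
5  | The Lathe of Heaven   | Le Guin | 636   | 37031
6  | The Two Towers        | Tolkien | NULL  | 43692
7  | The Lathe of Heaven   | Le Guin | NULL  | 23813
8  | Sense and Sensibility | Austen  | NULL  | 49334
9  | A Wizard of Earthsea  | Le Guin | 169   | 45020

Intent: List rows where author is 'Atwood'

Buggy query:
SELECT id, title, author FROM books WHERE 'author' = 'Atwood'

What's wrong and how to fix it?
Bug: 'author' in single quotes is a string literal, not the column; the comparison is literal-vs-literal and never true

Fix: Reference the column as author without single quotes

Corrected query:
SELECT id, title, author FROM books WHERE author = 'Atwood'

Result:
id | title       | author
---+-------------+-------
2  | Alias Grace | Atwood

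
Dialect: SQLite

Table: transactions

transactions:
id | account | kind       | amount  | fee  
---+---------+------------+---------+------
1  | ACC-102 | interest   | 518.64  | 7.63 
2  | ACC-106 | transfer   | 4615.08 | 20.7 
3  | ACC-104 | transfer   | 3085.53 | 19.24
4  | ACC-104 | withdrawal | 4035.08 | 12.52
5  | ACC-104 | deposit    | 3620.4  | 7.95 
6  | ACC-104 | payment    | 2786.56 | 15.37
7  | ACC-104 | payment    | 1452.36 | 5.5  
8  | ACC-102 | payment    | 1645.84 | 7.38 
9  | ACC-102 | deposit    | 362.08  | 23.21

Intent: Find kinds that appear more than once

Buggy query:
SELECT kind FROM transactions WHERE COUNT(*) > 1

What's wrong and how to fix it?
Bug: WHERE can't reference COUNT(*); aggregates are computed after WHERE

Fix: GROUP BY kind, then filter groups with HAVING COUNT(*) > 1

Corrected query:
SELECT kind FROM transactions GROUP BY kind HAVING COUNT(*) > 1

Result:
kind    
--------
deposit 
payment 
transfer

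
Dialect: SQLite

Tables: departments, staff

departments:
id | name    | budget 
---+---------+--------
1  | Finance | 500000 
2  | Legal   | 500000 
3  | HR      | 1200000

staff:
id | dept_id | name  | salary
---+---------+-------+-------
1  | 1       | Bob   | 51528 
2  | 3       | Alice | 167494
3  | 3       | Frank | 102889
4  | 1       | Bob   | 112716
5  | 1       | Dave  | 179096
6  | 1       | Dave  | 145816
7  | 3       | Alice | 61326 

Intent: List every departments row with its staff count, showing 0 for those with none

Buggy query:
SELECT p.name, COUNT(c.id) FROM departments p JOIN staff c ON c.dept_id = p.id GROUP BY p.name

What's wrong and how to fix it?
Bug: An inner join excludes parents with zero children

Fix: Use LEFT JOIN so parents without children still appear (COUNT(c.id) gives 0)

Corrected query:
SELECT p.name, COUNT(c.id) FROM departments p LEFT JOIN staff c ON c.dept_id = p.id GROUP BY p.name

Result:
name    | COUNT(c.id)
--------+------------
Finance | 4          
HR      | 3          
Legal   | 0          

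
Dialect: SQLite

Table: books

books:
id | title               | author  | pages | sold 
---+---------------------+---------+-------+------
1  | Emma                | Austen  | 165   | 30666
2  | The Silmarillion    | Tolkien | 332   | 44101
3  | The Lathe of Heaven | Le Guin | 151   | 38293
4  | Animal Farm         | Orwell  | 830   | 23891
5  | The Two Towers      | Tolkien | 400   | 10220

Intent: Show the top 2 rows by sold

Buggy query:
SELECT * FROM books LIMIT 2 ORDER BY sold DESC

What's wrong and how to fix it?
Bug: ORDER BY cannot follow LIMIT; LIMIT is the final clause

Fix: Sort with ORDER BY, then apply LIMIT

Corrected query:
SELECT * FROM books ORDER BY sold DESC LIMIT 2

Result:
id | title               | author  | pages | sold 
---+---------------------+---------+-------+------
2  | The Silmarillion    | Tolkien | 332   | 44101
3  | The Lathe of Heaven | Le Guin | 151   | 38293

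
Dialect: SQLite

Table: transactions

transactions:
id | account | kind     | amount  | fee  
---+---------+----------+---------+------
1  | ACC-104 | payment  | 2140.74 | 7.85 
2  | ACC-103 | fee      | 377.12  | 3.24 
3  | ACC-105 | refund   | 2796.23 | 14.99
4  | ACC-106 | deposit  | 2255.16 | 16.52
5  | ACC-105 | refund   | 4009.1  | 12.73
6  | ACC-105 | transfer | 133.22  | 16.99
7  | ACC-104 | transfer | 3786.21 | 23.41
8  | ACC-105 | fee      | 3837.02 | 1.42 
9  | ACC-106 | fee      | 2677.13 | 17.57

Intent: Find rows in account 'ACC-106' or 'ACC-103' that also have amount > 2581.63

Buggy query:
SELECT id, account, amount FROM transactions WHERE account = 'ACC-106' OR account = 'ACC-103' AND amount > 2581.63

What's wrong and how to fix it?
Bug: Without parentheses, AND is evaluated before OR, so the amount filter only applies to the 'ACC-103' branch

Fix: Group the OR with parentheses (or use IN), then AND the threshold

Corrected query:
SELECT id, account, amount FROM transactions WHERE (account = 'ACC-106' OR account = 'ACC-103') AND amount > 2581.63

Result:
id | account | amount 
---+---------+--------
9  | ACC-106 | 2677.13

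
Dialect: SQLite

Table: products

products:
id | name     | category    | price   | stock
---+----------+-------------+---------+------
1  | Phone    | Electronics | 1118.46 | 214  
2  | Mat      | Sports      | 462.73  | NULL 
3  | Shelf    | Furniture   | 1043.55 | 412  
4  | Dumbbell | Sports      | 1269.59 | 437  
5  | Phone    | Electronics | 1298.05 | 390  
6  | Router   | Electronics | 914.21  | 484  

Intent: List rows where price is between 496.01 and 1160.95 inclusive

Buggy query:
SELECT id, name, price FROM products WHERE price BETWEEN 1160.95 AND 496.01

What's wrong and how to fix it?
Bug: BETWEEN expects the lower bound first; with 1160.95 AND 496.01 the range is empty

Fix: Write BETWEEN 496.01 AND 1160.95

Corrected query:
SELECT id, name, price FROM products WHERE price BETWEEN 496.01 AND 1160.95

Result:
id | name   | price  
---+--------+--------
1  | Phone  | 1118.46
3  | Shelf  | 1043.55
6  | Router | 914.21 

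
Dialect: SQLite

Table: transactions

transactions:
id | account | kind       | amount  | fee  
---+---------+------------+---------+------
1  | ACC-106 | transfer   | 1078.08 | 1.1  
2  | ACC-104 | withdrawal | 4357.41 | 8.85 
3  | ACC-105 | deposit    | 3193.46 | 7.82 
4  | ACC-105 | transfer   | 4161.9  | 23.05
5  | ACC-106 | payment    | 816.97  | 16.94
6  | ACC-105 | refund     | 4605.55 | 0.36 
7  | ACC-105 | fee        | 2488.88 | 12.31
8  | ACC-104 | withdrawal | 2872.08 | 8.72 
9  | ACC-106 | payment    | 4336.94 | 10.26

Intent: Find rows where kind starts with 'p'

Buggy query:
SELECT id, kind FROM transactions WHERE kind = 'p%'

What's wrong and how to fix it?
Bug: Wildcards only work with LIKE; '=' treats '%' as a literal character

Fix: Replace '=' with LIKE so 'p%' is treated as a pattern

Corrected query:
SELECT id, kind FROM transactions WHERE kind LIKE 'p%'

Result:
id | kind   
---+--------
5  | payment
9  | payment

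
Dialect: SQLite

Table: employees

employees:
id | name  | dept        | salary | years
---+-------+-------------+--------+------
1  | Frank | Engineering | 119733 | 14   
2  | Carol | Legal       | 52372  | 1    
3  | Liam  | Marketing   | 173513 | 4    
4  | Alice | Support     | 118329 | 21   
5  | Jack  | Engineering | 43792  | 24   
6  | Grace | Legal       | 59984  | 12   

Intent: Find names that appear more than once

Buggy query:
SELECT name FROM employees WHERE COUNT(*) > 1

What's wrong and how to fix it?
Bug: WHERE can't reference COUNT(*); aggregates are computed after WHERE

Fix: Group first, then use HAVING for the count condition

Corrected query:
SELECT name FROM employees GROUP BY name HAVING COUNT(*) > 1

Result:
(no rows)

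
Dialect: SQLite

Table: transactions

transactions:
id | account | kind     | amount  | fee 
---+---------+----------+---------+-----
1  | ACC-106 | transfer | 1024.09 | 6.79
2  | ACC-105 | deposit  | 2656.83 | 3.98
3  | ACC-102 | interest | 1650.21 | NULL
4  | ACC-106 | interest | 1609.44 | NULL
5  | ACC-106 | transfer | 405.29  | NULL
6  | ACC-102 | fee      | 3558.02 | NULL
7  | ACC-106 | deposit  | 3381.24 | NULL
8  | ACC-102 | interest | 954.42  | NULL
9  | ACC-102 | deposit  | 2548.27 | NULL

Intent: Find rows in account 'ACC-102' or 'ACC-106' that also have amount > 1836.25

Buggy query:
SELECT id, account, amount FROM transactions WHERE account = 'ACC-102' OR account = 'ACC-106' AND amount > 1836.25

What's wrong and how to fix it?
Bug: AND binds tighter than OR, so this parses as account = 'ACC-102' OR (account = 'ACC-106' AND amount > 1836.25)

Fix: Add parentheses around the OR so the AND applies to both alternatives

Corrected query:
SELECT id, account, amount FROM transactions WHERE (account = 'ACC-102' OR account = 'ACC-106') AND amount > 1836.25

Result:
id | account | amount 
---+---------+--------
6  | ACC-102 | 3558.02
7  | ACC-106 | 3381.24
9  | ACC-102 | 2548.27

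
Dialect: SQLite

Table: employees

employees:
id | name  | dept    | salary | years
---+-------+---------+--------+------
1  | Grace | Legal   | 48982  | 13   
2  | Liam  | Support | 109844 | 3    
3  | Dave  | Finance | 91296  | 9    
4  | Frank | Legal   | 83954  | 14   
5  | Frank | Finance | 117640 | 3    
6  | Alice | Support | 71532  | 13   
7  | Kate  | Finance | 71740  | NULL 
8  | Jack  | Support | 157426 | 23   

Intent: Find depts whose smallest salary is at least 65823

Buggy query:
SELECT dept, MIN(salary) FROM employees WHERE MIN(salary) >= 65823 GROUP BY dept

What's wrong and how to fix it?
Bug: MIN() in WHERE is a misuse of aggregate

Fix: Replace WHERE with HAVING after the GROUP BY

Corrected query:
SELECT dept, MIN(salary) FROM employees GROUP BY dept HAVING MIN(salary) >= 65823

Result:
dept    | MIN(salary)
--------+------------
Finance | 71740      
Support | 71532      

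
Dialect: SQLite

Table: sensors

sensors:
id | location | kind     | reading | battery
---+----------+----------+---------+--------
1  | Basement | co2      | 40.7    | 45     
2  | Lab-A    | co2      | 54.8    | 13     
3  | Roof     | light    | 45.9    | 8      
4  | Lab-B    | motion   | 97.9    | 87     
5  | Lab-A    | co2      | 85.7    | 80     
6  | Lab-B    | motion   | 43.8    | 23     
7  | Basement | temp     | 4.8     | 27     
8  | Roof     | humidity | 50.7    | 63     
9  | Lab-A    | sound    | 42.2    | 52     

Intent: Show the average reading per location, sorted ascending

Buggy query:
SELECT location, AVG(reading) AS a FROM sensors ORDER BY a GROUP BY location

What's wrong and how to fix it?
Bug: ORDER BY appears before GROUP BY; SQL clause order requires GROUP BY first

Fix: Reorder: SELECT … FROM … GROUP BY … ORDER BY …

Corrected query:
SELECT location, AVG(reading) AS a FROM sensors GROUP BY location ORDER BY a

Result:
location | a    
---------+------
Basement | 22.75
Roof     | 48.3 
Lab-A    | 60.9 
Lab-B    | 70.85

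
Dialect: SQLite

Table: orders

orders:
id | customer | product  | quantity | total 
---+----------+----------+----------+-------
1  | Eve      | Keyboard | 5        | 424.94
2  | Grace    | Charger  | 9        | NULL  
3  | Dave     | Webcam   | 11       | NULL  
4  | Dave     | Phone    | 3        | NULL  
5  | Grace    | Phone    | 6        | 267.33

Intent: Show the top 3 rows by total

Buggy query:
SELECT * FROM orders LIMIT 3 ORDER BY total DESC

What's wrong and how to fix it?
Bug: ORDER BY cannot follow LIMIT; LIMIT is the final clause

Fix: Sort with ORDER BY, then apply LIMIT

Corrected query:
SELECT * FROM orders ORDER BY total DESC LIMIT 3

Result:
id | customer | product  | quantity | total 
---+----------+----------+----------+-------
1  | Eve      | Keyboard | 5        | 424.94
5  | Grace    | Phone    | 6        | 267.33
2  | Grace    | Charger  | 9        | NULL  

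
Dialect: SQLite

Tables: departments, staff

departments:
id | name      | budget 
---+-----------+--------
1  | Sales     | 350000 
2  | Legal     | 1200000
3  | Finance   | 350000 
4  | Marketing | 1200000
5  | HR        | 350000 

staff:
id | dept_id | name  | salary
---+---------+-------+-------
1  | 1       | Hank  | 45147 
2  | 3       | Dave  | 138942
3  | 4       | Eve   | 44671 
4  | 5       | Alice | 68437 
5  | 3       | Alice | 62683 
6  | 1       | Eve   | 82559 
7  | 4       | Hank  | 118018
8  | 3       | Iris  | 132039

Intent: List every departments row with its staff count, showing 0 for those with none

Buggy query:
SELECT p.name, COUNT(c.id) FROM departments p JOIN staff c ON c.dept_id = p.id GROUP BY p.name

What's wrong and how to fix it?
Bug: An inner join excludes parents with zero children

Fix: Switch to LEFT JOIN to retain unmatched parent rows

Corrected query:
SELECT p.name, COUNT(c.id) FROM departments p LEFT JOIN staff c ON c.dept_id = p.id GROUP BY p.name

Result:
name      | COUNT(c.id)
----------+------------
Finance   | 3          
HR        | 1          
Legal     | 0          
Marketing | 2          
Sales     | 2          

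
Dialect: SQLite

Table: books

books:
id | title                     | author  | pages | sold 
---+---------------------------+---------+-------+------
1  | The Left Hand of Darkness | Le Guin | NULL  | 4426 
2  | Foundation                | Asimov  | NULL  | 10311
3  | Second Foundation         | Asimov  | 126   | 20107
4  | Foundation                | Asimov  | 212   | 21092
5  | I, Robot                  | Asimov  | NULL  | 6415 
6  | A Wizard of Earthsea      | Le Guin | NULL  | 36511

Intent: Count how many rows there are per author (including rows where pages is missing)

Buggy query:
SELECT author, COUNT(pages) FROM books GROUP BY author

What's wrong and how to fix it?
Bug: COUNT(pages) skips NULLs, so groups with missing pages are undercounted

Fix: Use COUNT(*) to count all rows regardless of NULL

Corrected query:
SELECT author, COUNT(*) FROM books GROUP BY author

Result:
author  | COUNT(*)
--------+---------
Asimov  | 4       
Le Guin | 2       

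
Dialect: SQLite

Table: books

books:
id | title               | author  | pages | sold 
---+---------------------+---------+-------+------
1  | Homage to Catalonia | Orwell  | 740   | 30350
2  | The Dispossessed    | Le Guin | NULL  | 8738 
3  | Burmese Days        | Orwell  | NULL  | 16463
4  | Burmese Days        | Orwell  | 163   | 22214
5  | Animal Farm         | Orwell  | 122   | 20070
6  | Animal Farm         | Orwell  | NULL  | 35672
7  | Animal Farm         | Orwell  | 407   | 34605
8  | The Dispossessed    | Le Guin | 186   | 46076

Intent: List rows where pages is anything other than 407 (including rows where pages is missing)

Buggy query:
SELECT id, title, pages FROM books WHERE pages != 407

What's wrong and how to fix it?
Bug: Inequality against NULL is unknown, not true; rows with NULL are dropped

Fix: Handle NULL separately with IS NULL alongside the inequality

Corrected query:
SELECT id, title, pages FROM books WHERE pages != 407 OR pages IS NULL

Result:
id | title               | pages
---+---------------------+------
1  | Homage to Catalonia | 740  
2  | The Dispossessed    | NULL 
3  | Burmese Days        | NULL 
4  | Burmese Days        | 163  
5  | Animal Farm         | 122  
6  | Animal Farm         | NULL 
8  | The Dispossessed    | 186  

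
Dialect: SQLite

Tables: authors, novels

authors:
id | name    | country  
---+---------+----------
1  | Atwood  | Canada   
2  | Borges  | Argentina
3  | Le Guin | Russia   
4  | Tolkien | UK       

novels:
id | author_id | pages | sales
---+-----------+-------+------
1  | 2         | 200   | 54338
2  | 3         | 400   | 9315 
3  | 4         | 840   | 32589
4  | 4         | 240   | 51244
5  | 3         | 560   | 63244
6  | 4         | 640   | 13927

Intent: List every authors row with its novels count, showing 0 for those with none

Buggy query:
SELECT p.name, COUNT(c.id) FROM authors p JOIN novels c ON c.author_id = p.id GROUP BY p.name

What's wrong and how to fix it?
Bug: INNER JOIN drops authors rows that have no matching novels rows

Fix: Use LEFT JOIN so parents without children still appear (COUNT(c.id) gives 0)

Corrected query:
SELECT p.name, COUNT(c.id) FROM authors p LEFT JOIN novels c ON c.author_id = p.id GROUP BY p.name

Result:
name    | COUNT(c.id)
--------+------------
Atwood  | 0          
Borges  | 1          
Le Guin | 2          
Tolkien | 3          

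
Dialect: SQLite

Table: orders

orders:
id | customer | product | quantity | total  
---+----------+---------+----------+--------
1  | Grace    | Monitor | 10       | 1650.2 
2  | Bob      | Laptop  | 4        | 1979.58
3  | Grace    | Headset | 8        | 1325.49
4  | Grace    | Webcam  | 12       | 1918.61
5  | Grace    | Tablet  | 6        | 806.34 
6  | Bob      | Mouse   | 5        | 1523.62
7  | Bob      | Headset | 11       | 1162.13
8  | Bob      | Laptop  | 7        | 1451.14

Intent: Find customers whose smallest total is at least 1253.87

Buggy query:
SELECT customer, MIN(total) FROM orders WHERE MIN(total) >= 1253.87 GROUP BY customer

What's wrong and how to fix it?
Bug: MIN() in WHERE is a misuse of aggregate

Fix: Use HAVING for the per-group MIN condition

Corrected query:
SELECT customer, MIN(total) FROM orders GROUP BY customer HAVING MIN(total) >= 1253.87

Result:
(no rows)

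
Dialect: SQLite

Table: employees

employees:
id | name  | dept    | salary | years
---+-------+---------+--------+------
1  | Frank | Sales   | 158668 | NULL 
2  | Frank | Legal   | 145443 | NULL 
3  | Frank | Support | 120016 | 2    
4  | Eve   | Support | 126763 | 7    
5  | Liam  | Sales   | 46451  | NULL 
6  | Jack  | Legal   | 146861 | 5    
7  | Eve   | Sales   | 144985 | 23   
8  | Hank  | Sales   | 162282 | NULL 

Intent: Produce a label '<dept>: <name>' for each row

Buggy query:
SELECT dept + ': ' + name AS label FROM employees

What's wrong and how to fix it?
Bug: '+' is numeric addition; on text columns SQLite converts them to 0 instead of concatenating

Fix: Replace + with || to concatenate text

Corrected query:
SELECT dept || ': ' || name AS label FROM employees

Result:
label         
--------------
Sales: Frank  
Legal: Frank  
Support: Frank
Support: Eve  
Sales: Liam   
Legal: Jack   
Sales: Eve    
Sales: Hank   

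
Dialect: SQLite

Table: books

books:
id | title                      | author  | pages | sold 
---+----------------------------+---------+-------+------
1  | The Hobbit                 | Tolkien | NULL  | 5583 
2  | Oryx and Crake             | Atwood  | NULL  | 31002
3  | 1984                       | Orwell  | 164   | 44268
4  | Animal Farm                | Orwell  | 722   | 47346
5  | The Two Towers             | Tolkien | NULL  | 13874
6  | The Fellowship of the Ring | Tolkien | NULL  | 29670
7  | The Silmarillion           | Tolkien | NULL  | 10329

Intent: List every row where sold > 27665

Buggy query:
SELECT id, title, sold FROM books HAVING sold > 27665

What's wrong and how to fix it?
Bug: This is a non-aggregate query (no GROUP BY, no aggregates), so in SQLite the HAVING clause is invalid here; a row-level condition belongs in WHERE

Fix: Use WHERE for row-level filtering

Corrected query:
SELECT id, title, sold FROM books WHERE sold > 27665

Result:
id | title                      | sold 
---+----------------------------+------
2  | Oryx and Crake             | 31002
3  | 1984                       | 44268
4  | Animal Farm                | 47346
6  | The Fellowship of the Ring | 29670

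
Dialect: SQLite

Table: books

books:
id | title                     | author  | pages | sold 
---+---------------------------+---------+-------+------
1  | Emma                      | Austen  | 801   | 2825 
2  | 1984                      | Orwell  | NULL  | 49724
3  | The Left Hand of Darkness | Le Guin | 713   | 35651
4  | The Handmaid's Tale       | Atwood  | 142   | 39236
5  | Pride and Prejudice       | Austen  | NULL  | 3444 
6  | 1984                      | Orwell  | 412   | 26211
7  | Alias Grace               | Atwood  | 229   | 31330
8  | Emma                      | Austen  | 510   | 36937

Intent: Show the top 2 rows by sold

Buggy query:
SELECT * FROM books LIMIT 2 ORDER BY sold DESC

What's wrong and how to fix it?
Bug: LIMIT must come after ORDER BY

Fix: Swap the clauses: ORDER BY first, then LIMIT

Corrected query:
SELECT * FROM books ORDER BY sold DESC LIMIT 2

Result:
id | title               | author | pages | sold 
---+---------------------+--------+-------+------
2  | 1984                | Orwell | NULL  | 49724
4  | The Handmaid's Tale | Atwood | 142   | 39236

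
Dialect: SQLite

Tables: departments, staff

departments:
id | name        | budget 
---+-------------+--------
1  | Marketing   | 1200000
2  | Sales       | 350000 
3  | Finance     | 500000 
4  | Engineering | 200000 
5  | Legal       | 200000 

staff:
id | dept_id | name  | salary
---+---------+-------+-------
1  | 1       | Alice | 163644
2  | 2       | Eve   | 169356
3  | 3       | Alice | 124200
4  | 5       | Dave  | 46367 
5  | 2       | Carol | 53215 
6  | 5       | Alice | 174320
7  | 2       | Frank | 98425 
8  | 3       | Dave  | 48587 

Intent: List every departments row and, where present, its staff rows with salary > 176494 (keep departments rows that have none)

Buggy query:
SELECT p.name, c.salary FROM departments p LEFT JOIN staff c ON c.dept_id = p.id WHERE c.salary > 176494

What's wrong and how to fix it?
Bug: Filtering c.salary in WHERE discards the NULL rows produced by LEFT JOIN, turning it into an inner join

Fix: Move the right-table condition into the ON clause so unmatched parents are kept

Corrected query:
SELECT p.name, c.salary FROM departments p LEFT JOIN staff c ON c.dept_id = p.id AND c.salary > 176494

Result:
name        | salary
------------+-------
Marketing   | NULL  
Sales       | NULL  
Finance     | NULL  
Engineering | NULL  
Legal       | NULL  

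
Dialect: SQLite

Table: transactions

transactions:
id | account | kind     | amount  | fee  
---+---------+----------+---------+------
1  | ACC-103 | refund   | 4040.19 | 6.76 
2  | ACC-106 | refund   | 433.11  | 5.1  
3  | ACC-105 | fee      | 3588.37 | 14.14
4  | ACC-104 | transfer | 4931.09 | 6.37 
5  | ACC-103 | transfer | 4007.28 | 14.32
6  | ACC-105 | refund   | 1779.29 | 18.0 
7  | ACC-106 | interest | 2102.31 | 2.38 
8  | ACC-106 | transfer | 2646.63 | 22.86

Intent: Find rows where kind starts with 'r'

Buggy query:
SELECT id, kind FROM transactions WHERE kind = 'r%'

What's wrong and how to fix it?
Bug: Wildcards only work with LIKE; '=' treats '%' as a literal character

Fix: Replace '=' with LIKE so 'r%' is treated as a pattern

Corrected query:
SELECT id, kind FROM transactions WHERE kind LIKE 'r%'

Result:
id | kind  
---+-------
1  | refund
2  | refund
6  | refund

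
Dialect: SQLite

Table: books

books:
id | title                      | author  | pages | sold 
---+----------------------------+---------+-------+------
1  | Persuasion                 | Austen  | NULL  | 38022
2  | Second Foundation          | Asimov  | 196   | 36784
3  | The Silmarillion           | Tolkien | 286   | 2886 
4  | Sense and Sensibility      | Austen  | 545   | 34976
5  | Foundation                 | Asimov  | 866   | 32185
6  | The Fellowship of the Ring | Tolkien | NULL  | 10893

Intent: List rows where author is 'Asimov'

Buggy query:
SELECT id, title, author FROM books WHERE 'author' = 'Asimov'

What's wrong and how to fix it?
Bug: Single quotes denote string literals in SQL; the column name is being compared as a constant string

Fix: Reference the column as author without single quotes

Corrected query:
SELECT id, title, author FROM books WHERE author = 'Asimov'

Result:
id | title             | author
---+-------------------+-------
2  | Second Foundation | Asimov
5  | Foundation        | Asimov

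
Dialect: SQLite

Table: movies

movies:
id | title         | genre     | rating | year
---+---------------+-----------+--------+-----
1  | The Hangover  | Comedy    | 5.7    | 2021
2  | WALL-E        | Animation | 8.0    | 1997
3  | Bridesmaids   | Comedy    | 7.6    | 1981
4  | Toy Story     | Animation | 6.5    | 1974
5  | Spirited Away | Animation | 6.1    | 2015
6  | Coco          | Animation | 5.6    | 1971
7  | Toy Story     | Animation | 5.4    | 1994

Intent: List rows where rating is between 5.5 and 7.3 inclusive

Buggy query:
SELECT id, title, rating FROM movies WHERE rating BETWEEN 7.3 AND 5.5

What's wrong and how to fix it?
Bug: BETWEEN expects the lower bound first; with 7.3 AND 5.5 the range is empty

Fix: Write BETWEEN 5.5 AND 7.3

Corrected query:
SELECT id, title, rating FROM movies WHERE rating BETWEEN 5.5 AND 7.3

Result:
id | title         | rating
---+---------------+-------
1  | The Hangover  | 5.7   
4  | Toy Story     | 6.5   
5  | Spirited Away | 6.1   
6  | Coco          | 5.6   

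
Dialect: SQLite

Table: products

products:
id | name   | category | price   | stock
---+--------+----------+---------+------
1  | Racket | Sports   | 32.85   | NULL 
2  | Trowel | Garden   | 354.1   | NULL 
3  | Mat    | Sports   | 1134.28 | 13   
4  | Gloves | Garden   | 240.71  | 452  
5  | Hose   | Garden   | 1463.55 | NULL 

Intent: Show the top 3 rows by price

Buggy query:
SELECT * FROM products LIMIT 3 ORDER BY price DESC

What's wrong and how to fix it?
Bug: ORDER BY cannot follow LIMIT; LIMIT is the final clause

Fix: Swap the clauses: ORDER BY first, then LIMIT

Corrected query:
SELECT * FROM products ORDER BY price DESC LIMIT 3

Result:
id | name   | category | price   | stock
---+--------+----------+---------+------
5  | Hose   | Garden   | 1463.55 | NULL 
3  | Mat    | Sports   | 1134.28 | 13   
2  | Trowel | Garden   | 354.1   | NULL 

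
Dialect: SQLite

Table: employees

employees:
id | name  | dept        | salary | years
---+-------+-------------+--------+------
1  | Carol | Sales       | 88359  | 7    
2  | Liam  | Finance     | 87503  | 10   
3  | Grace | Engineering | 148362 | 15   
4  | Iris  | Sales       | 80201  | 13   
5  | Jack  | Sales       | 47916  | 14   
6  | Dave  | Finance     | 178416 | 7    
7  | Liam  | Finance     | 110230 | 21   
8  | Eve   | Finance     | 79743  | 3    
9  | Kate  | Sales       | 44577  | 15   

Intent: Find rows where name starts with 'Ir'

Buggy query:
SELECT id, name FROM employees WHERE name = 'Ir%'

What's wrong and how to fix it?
Bug: Wildcards only work with LIKE; '=' treats '%' as a literal character

Fix: Replace '=' with LIKE so 'Ir%' is treated as a pattern

Corrected query:
SELECT id, name FROM employees WHERE name LIKE 'Ir%'

Result:
id | name
---+-----
4  | Iris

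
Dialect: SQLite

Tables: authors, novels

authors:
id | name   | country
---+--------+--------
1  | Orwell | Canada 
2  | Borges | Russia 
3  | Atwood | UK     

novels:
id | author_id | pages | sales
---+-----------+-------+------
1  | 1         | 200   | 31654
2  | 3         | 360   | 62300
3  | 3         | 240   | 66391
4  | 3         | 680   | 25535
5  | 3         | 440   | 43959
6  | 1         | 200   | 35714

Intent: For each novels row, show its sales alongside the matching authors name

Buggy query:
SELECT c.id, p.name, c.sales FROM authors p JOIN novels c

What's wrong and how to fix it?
Bug: JOIN with no ON clause produces a cartesian product; every novels row pairs with every authors row

Fix: Specify the join condition linking the foreign key to the parent id

Corrected query:
SELECT c.id, p.name, c.sales FROM authors p JOIN novels c ON c.author_id = p.id

Result:
id | name   | sales
---+--------+------
1  | Orwell | 31654
2  | Atwood | 62300
3  | Atwood | 66391
4  | Atwood | 25535
5  | Atwood | 43959
6  | Orwell | 35714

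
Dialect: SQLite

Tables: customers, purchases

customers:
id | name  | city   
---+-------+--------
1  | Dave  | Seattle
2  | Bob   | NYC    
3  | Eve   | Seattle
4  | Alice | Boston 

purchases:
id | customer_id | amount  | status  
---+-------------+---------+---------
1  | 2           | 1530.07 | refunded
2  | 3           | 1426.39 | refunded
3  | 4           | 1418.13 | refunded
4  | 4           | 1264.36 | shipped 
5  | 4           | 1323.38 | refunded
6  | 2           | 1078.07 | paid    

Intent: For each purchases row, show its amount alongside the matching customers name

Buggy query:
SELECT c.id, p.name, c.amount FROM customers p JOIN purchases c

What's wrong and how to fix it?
Bug: JOIN with no ON clause produces a cartesian product; every purchases row pairs with every customers row

Fix: Add ON c.customer_id = p.id to the JOIN

Corrected query:
SELECT c.id, p.name, c.amount FROM customers p JOIN purchases c ON c.customer_id = p.id

Result:
id | name  | amount 
---+-------+--------
1  | Bob   | 1530.07
2  | Eve   | 1426.39
3  | Alice | 1418.13
4  | Alice | 1264.36
5  | Alice | 1323.38
6  | Bob   | 1078.07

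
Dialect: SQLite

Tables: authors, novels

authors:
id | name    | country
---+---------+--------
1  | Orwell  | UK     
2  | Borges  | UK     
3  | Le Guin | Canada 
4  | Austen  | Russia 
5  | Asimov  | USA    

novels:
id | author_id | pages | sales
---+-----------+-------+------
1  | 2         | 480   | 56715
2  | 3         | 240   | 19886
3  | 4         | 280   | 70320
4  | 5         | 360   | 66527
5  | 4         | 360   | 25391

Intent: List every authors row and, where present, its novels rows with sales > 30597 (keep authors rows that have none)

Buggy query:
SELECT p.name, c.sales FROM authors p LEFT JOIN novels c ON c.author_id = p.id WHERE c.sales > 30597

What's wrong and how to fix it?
Bug: A WHERE condition on the right-hand table after LEFT JOIN drops unmatched parents

Fix: Move the right-table condition into the ON clause so unmatched parents are kept

Corrected query:
SELECT p.name, c.sales FROM authors p LEFT JOIN novels c ON c.author_id = p.id AND c.sales > 30597

Result:
name    | sales
--------+------
Orwell  | NULL 
Borges  | 56715
Le Guin | NULL 
Austen  | 70320
Asimov  | 66527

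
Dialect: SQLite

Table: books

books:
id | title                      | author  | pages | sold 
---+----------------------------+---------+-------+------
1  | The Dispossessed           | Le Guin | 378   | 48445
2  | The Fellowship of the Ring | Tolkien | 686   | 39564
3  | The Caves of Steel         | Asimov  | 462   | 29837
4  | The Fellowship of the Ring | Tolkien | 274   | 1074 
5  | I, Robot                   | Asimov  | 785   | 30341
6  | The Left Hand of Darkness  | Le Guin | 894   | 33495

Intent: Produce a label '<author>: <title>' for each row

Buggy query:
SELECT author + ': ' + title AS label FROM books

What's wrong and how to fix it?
Bug: '+' is numeric addition; on text columns SQLite converts them to 0 instead of concatenating

Fix: Use the || operator for string concatenation

Corrected query:
SELECT author || ': ' || title AS label FROM books

Result:
label                              
-----------------------------------
Le Guin: The Dispossessed          
Tolkien: The Fellowship of the Ring
Asimov: The Caves of Steel         
Tolkien: The Fellowship of the Ring
Asimov: I, Robot                   
Le Guin: The Left Hand of Darkness 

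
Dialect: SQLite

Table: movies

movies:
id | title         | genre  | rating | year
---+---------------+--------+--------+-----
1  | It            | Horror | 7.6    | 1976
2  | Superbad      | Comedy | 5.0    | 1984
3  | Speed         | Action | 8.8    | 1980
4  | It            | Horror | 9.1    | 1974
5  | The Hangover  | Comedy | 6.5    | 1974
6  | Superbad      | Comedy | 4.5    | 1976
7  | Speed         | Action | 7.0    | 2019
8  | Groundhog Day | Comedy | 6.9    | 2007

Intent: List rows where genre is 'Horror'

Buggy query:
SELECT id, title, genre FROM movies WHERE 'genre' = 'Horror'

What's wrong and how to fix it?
Bug: 'genre' in single quotes is a string literal, not the column; the comparison is literal-vs-literal and never true

Fix: Reference the column as genre without single quotes

Corrected query:
SELECT id, title, genre FROM movies WHERE genre = 'Horror'

Result:
id | title | genre 
---+-------+-------
1  | It    | Horror
4  | It    | Horror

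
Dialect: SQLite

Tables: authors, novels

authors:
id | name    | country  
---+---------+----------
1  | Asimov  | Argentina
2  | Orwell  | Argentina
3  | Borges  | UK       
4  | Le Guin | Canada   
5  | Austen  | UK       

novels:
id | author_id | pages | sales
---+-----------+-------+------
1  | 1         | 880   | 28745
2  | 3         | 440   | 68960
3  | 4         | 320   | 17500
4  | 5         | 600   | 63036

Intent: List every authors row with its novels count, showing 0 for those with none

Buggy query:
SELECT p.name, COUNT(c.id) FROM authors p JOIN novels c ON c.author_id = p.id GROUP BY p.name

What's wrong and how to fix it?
Bug: An inner join excludes parents with zero children

Fix: Switch to LEFT JOIN to retain unmatched parent rows

Corrected query:
SELECT p.name, COUNT(c.id) FROM authors p LEFT JOIN novels c ON c.author_id = p.id GROUP BY p.name

Result:
name    | COUNT(c.id)
--------+------------
Asimov  | 1          
Austen  | 1          
Borges  | 1          
Le Guin | 1          
Orwell  | 0          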